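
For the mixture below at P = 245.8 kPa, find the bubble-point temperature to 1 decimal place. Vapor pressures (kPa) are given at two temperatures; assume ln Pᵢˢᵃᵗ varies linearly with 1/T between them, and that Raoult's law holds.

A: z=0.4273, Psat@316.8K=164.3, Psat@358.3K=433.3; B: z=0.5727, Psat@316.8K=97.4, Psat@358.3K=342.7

T = 340.7 K

Bubble-point temperature: ΣzᵢPᵢˢᵃᵗ(T) = P. Interpolate ln Pᵢˢᵃᵗ = aᵢ + bᵢ/T.
  T = 316.8 K: ΣzᵢPᵢˢᵃᵗ = 125.99 kPa
  T = 358.3 K: ΣzᵢPᵢˢᵃᵗ = 381.41 kPa
  T = 337.6 K: ΣzᵢPᵢˢᵃᵗ = 226.52 kPa
  T = 348.0 K: ΣzᵢPᵢˢᵃᵗ = 296.42 kPa
  T = 342.8 K: ΣzᵢPᵢˢᵃᵗ = 259.61 kPa
  T = 340.2 K: ΣzᵢPᵢˢᵃᵗ = 242.62 kPa
Interpolating between 340.2 K and 342.8 K gives T ≈ 340.7 K.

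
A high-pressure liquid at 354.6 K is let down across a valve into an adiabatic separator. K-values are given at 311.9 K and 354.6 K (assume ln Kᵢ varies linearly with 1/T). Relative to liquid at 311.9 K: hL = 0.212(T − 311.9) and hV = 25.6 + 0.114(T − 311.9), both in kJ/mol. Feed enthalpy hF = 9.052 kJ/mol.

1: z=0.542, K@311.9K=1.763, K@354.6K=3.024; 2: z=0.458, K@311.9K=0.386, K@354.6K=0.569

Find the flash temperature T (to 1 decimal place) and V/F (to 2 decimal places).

T = 314.2 K, V/F = 0.34

Adiabatic flash: solve Rachford–Rice at each trial T, then check hF = ψ·hV(T) + (1−ψ)·hL(T).
  T = 311.9 K: K = (1.763, 0.386), RR gives ψ = 0.282, H_out = 7.231 kJ/mol
  T = 354.6 K: K = (3.024, 0.569), RR gives ψ = 1.000, H_out = 30.468 kJ/mol
  T = 333.2 K: K = (2.348, 0.474), RR gives ψ = 0.691, H_out = 20.767 kJ/mol
  T = 322.5 K: K = (2.043, 0.429), RR gives ψ = 0.510, H_out = 14.778 kJ/mol
  T = 317.2 K: K = (1.900, 0.407), RR gives ψ = 0.406, H_out = 11.298 kJ/mol
  T = 314.5 K: K = (1.830, 0.396), RR gives ψ = 0.346, H_out = 9.317 kJ/mol
  T = 313.2 K: K = (1.796, 0.391), RR gives ψ = 0.315, H_out = 8.299 kJ/mol
Linear interpolation between T = 313.2 (H_out = 8.299) and T = 314.5 (H_out = 9.317) on hF = 9.052 gives T ≈ 314.2 K, at which ψ = 0.34.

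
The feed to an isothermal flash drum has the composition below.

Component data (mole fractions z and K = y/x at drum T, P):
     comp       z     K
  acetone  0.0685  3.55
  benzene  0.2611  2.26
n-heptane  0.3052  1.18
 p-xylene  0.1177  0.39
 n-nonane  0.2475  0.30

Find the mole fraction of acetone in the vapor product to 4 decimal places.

y_acetone = 0.1154

Let β = V/F and solve Σ zᵢ(Kᵢ−1)/(1+β(Kᵢ−1)) = 0.
Feasibility: ΣzᵢKᵢ = 1.3135, Σzᵢ/Kᵢ = 1.5203 — both > 1, two phases present.
Iterate (Newton) starting at β = 0.5:
  β = 0.5000: g = -0.04083, g' = -0.6281 → β = 0.4350
  β = 0.4350: g = -0.00056, g' = -0.6134 → β = 0.4341
Converged at β = 0.4341.
Compositions from xᵢ = zᵢ/(1+β(Kᵢ−1)), yᵢ = Kᵢxᵢ:
  acetone: x = 0.0325, y = 0.1154
  benzene: x = 0.1688, y = 0.3815
  n-heptane: x = 0.2831, y = 0.3340
  p-xylene: x = 0.1601, y = 0.0624
  n-nonane: x = 0.3555, y = 0.1067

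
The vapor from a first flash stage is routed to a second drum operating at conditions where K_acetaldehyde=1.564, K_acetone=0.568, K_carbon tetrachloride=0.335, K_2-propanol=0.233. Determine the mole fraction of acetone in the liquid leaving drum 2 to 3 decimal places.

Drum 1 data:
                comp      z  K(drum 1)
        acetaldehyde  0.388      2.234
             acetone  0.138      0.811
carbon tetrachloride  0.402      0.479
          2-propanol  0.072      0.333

Drum 1:
Iterate (Newton) starting at ψ₁ = 0.36:
  ψ₁ = 0.360: g = -0.0175, g' = -0.510 → ψ₁ = 0.326
Converged at ψ₁ = 0.326.
Drum-1 compositions:
  acetaldehyde: x = 0.277, y = 0.618
  acetone: x = 0.147, y = 0.119
  carbon tetrachloride: x = 0.484, y = 0.232
  2-propanol: x = 0.092, y = 0.031
Drum-2 feed = drum-1 vapor: z₂ = (0.6181, 0.1193, 0.2319, 0.0306).
Drum 2:
Let ψ₂ = V/F and solve Σ zᵢ(Kᵢ−1)/(1+ψ₂(Kᵢ−1)) = 0.
Feasibility: ΣzᵢKᵢ = 1.119, Σzᵢ/Kᵢ = 1.429 — both > 1, two phases present.
Newton iteration, ψ₂⁰ = 0.63:
  ψ₂ = 0.630: g = -0.1245, g' = -0.520 → ψ₂ = 0.391
  ψ₂ = 0.391: g = -0.0183, g' = -0.388 → ψ₂ = 0.344
  ψ₂ = 0.344: g = -0.0003, g' = -0.374 → ψ₂ = 0.343
Converged at ψ₂ = 0.343.
  acetaldehyde: x = 0.518, y = 0.810
  acetone: x = 0.140, y = 0.080
  carbon tetrachloride: x = 0.300, y = 0.101
  2-propanol: x = 0.042, y = 0.010

x_acetone (drum 2) = 0.140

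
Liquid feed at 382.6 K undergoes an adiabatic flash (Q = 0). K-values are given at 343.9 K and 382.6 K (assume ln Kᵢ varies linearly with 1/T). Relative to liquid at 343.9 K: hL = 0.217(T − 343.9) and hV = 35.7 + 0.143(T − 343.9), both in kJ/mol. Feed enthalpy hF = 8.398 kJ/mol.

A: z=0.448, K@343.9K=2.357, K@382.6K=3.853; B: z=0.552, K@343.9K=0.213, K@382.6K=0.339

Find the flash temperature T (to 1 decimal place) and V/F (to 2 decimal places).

T = 348.2 K, V/F = 0.21

Adiabatic flash: solve Rachford–Rice at each trial T, then check hF = ψ·hV(T) + (1−ψ)·hL(T).
  T = 343.9 K: K = (2.357, 0.213), RR gives ψ = 0.162, H_out = 5.800 kJ/mol
  T = 382.6 K: K = (3.853, 0.339), RR gives ψ = 0.484, H_out = 24.300 kJ/mol
  T = 363.2 K: K = (3.051, 0.272), RR gives ψ = 0.346, H_out = 16.053 kJ/mol
  T = 353.5 K: K = (2.689, 0.241), RR gives ψ = 0.264, H_out = 11.312 kJ/mol
  T = 348.7 K: K = (2.520, 0.227), RR gives ψ = 0.216, H_out = 8.688 kJ/mol
  T = 346.3 K: K = (2.438, 0.220), RR gives ψ = 0.190, H_out = 7.282 kJ/mol
Linear interpolation between T = 346.3 (H_out = 7.282) and T = 348.7 (H_out = 8.688) on hF = 8.398 gives T ≈ 348.2 K, at which ψ = 0.21.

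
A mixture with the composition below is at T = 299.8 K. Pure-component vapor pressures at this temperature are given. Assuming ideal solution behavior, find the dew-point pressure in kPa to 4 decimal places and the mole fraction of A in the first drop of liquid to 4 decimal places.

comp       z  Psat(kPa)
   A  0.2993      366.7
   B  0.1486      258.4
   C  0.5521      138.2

Pdew = 185.6593 kPa, x_A = 0.1515

At the dew point ψ → 1, so Σzᵢ/Kᵢ = 1 with Kᵢ = Pᵢˢᵃᵗ/P ⇒ 1/P = Σzᵢ/Pᵢˢᵃᵗ.
1/P = 0.2993/366.7 + 0.1486/258.4 + 0.5521/138.2 = 0.0053862 ⇒ P = 185.6593 kPa
xᵢ = zᵢP/Pᵢˢᵃᵗ ⇒ x_A = 0.2993·185.6593/366.7 = 0.1515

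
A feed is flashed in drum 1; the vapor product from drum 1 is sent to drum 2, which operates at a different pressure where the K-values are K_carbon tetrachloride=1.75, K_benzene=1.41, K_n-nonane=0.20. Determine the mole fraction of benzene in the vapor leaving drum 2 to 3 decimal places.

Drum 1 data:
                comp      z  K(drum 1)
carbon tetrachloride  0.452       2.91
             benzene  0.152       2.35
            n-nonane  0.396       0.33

y_benzene (drum 2) = 0.212

Drum 1:
Rachford–Rice: g(ψ₁) = Σ zᵢ(Kᵢ−1)/(1+ψ₁(Kᵢ−1)) = 0.
Feasibility: ΣzᵢKᵢ = 1.803, Σzᵢ/Kᵢ = 1.420 — both > 1, two phases present.
Newton–Raphson from ψ₁ = 0.62:
  ψ₁ = 0.620: g = 0.0531, g' = -0.948 → ψ₁ = 0.676
  ψ₁ = 0.676: g = -0.0009, g' = -0.984 → ψ₁ = 0.675
Converged at ψ₁ = 0.675.
Drum-1 compositions:
  carbon tetrachloride: x = 0.197, y = 0.575
  benzene: x = 0.080, y = 0.187
  n-nonane: x = 0.723, y = 0.239
Drum-2 feed = drum-1 vapor: z₂ = (0.5745, 0.1869, 0.2386).
Drum 2:
Let ψ₂ = V/F and solve Σ zᵢ(Kᵢ−1)/(1+ψ₂(Kᵢ−1)) = 0.
Check two-phase: ΣzᵢKᵢ = 1.317 > 1 and Σzᵢ/Kᵢ = 1.654 > 1, so g(0) = 0.317 > 0 and g(1) = -0.654 < 0.
Iterate (Newton) starting at ψ₂ = 0.67:
  ψ₂ = 0.670: g = -0.0645, g' = -0.872 → ψ₂ = 0.596
  ψ₂ = 0.596: g = -0.0055, g' = -0.733 → ψ₂ = 0.589
  ψ₂ = 0.589: g = -0.0000, g' = -0.721 → ψ₂ = 0.588
Converged at ψ₂ = 0.588.
  carbon tetrachloride: x = 0.399, y = 0.698
  benzene: x = 0.151, y = 0.212
  n-nonane: x = 0.451, y = 0.090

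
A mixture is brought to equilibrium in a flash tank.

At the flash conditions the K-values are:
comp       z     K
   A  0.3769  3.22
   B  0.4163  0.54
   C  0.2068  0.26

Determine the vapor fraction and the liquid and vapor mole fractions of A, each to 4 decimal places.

ψ = 0.3900, x_A = 0.2020, y_A = 0.6505

Material balance + equilibrium reduce to Σ zᵢ(Kᵢ−1)/(1+ψ(Kᵢ−1)) = 0.
Check two-phase: ΣzᵢKᵢ = 1.4922 > 1 and Σzᵢ/Kᵢ = 1.6834 > 1, so g(0) = 0.4922 > 0 and g(1) = -0.6834 < 0.
Newton iteration, ψ⁰ = 0.33:
  ψ = 0.3300: g = 0.05468, g' = -0.9395 → ψ = 0.3882
  ψ = 0.3882: g = 0.00157, g' = -0.8894 → ψ = 0.3900
Converged at ψ = 0.3900.
Compositions from xᵢ = zᵢ/(1+ψ(Kᵢ−1)), yᵢ = Kᵢxᵢ:
  A: x = 0.2020, y = 0.6505
  B: x = 0.5073, y = 0.2739
  C: x = 0.2907, y = 0.0756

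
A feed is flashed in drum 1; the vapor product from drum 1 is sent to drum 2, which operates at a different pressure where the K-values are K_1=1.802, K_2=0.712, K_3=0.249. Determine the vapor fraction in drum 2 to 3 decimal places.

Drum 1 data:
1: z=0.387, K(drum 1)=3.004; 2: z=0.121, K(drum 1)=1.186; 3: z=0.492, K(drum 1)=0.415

V/F (drum 2) = 0.398

Drum 1:
Let ψ₁ = V/F and solve Σ zᵢ(Kᵢ−1)/(1+ψ₁(Kᵢ−1)) = 0.
Check two-phase: ΣzᵢKᵢ = 1.510 > 1 and Σzᵢ/Kᵢ = 1.416 > 1, so g(0) = 0.510 > 0 and g(1) = -0.416 < 0.
Iterate (Newton) starting at ψ₁ = 0.5:
  ψ₁ = 0.500: g = 0.0012, g' = -0.728 → ψ₁ = 0.502
Converged at ψ₁ = 0.502.
Drum-1 compositions:
  1: x = 0.193, y = 0.580
  2: x = 0.111, y = 0.131
  3: x = 0.696, y = 0.289
Drum-2 feed = drum-1 vapor: z₂ = (0.5798, 0.1313, 0.2890).
Drum 2:
Material balance + equilibrium reduce to Σ zᵢ(Kᵢ−1)/(1+ψ₂(Kᵢ−1)) = 0.
Check two-phase: ΣzᵢKᵢ = 1.210 > 1 and Σzᵢ/Kᵢ = 1.667 > 1, so g(0) = 0.210 > 0 and g(1) = -0.667 < 0.
Newton iteration, ψ₂⁰ = 0.5:
  ψ₂ = 0.500: g = -0.0598, g' = -0.623 → ψ₂ = 0.404
  ψ₂ = 0.404: g = -0.0031, g' = -0.563 → ψ₂ = 0.398
Converged at ψ₂ = 0.398.
  1: x = 0.439, y = 0.792
  2: x = 0.148, y = 0.106
  3: x = 0.412, y = 0.103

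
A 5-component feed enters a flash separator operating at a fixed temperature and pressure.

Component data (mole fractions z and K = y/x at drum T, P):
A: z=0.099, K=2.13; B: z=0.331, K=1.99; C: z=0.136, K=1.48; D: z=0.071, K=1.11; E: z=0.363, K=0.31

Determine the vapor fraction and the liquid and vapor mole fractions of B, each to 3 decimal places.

Newton iteration, ψ⁰ = 0.5:
  ψ = 0.500: g = -0.0317, g' = -0.621 → ψ = 0.449
  ψ = 0.449: g = -0.0007, g' = -0.596 → ψ = 0.448
Converged at ψ = 0.448.
Compositions from xᵢ = zᵢ/(1+ψ(Kᵢ−1)), yᵢ = Kᵢxᵢ:
  A: x = 0.066, y = 0.140
  B: x = 0.229, y = 0.456
  C: x = 0.112, y = 0.166
  D: x = 0.068, y = 0.075
  E: x = 0.525, y = 0.163

ψ = 0.448, x_B = 0.229, y_B = 0.456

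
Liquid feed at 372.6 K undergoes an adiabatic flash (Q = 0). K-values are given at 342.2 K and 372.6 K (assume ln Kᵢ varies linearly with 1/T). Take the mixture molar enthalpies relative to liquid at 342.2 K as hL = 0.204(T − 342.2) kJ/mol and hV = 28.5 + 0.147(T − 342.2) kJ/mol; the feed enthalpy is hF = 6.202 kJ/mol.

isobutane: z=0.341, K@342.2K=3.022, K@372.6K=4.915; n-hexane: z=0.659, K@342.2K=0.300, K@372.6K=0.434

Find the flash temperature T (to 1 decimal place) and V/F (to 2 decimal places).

Adiabatic flash: solve Rachford–Rice at each trial T, then check hF = ψ·hV(T) + (1−ψ)·hL(T).
  T = 342.2 K: K = (3.022, 0.300), RR gives ψ = 0.161, H_out = 4.595 kJ/mol
  T = 372.6 K: K = (4.915, 0.434), RR gives ψ = 0.434, H_out = 17.822 kJ/mol
  T = 357.4 K: K = (3.894, 0.364), RR gives ψ = 0.308, H_out = 11.617 kJ/mol
  T = 349.8 K: K = (3.440, 0.331), RR gives ψ = 0.240, H_out = 8.276 kJ/mol
  T = 346.0 K: K = (3.226, 0.315), RR gives ψ = 0.202, H_out = 6.489 kJ/mol
  T = 344.1 K: K = (3.123, 0.308), RR gives ψ = 0.182, H_out = 5.558 kJ/mol
Linear interpolation between T = 344.1 (H_out = 5.558) and T = 346.0 (H_out = 6.489) on hF = 6.202 gives T ≈ 345.4 K, at which ψ = 0.20.

T = 345.4 K, V/F = 0.20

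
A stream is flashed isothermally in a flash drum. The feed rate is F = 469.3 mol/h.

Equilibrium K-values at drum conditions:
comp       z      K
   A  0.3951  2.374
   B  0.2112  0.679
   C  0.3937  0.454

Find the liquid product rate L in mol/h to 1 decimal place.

Rachford–Rice: g(β) = Σ zᵢ(Kᵢ−1)/(1+β(Kᵢ−1)) = 0.
Feasibility: ΣzᵢKᵢ = 1.2601, Σzᵢ/Kᵢ = 1.3447 — both > 1, two phases present.
Newton–Raphson from β = 0.45:
  β = 0.4500: g = -0.02877, g' = -0.5208 → β = 0.3948
  β = 0.3948: g = 0.00030, g' = -0.5328 → β = 0.3953
Converged at β = 0.3953.
Then V = β·F = 0.3953·469.3 = 185.5 mol/h and L = F − V = 283.8 mol/h.

L = 283.8 mol/h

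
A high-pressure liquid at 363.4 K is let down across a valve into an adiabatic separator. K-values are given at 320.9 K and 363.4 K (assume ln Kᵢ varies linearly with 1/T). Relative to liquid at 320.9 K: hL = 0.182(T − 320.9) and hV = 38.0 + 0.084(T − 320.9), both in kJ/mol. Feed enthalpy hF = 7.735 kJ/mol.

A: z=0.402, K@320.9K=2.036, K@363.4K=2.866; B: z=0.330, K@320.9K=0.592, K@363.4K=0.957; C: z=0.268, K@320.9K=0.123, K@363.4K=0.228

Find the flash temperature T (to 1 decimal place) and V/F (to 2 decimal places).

Adiabatic flash: solve Rachford–Rice at each trial T, then check hF = ψ·hV(T) + (1−ψ)·hL(T).
  T = 320.9 K: K = (2.036, 0.592, 0.123), RR gives ψ = 0.069, H_out = 2.620 kJ/mol
  T = 363.4 K: K = (2.866, 0.957, 0.228), RR gives ψ = 0.545, H_out = 26.184 kJ/mol
  T = 342.1 K: K = (2.440, 0.764, 0.171), RR gives ψ = 0.332, H_out = 15.799 kJ/mol
  T = 331.5 K: K = (2.236, 0.675, 0.146), RR gives ψ = 0.210, H_out = 9.703 kJ/mol
  T = 326.2 K: K = (2.135, 0.633, 0.134), RR gives ψ = 0.143, H_out = 6.314 kJ/mol
  T = 328.9 K: K = (2.186, 0.654, 0.140), RR gives ψ = 0.178, H_out = 8.074 kJ/mol
  T = 327.5 K: K = (2.160, 0.643, 0.137), RR gives ψ = 0.160, H_out = 7.171 kJ/mol
Linear interpolation between T = 327.5 (H_out = 7.171) and T = 328.9 (H_out = 8.074) on hF = 7.735 gives T ≈ 328.4 K, at which ψ = 0.17.

T = 328.4 K, V/F = 0.17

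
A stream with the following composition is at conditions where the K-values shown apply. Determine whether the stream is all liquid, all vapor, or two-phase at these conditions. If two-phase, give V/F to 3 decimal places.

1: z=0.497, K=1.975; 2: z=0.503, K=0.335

ΣzᵢKᵢ = 1.150; Σzᵢ/Kᵢ = 1.753.
Both exceed 1, so a two-phase solution exists.
Let ψ = V/F and solve Σ zᵢ(Kᵢ−1)/(1+ψ(Kᵢ−1)) = 0.
Newton–Raphson from ψ = 0.5:
  ψ = 0.500: g = -0.1754, g' = -0.713 → ψ = 0.254
  ψ = 0.254: g = -0.0141, g' = -0.626 → ψ = 0.231
Converged at ψ = 0.231.

two-phase, V/F = 0.231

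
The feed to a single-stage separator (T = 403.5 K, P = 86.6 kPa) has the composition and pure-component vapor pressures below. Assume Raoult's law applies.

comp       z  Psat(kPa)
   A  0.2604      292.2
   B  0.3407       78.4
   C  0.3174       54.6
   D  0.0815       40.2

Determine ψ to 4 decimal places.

ψ = 0.6154

Raoult's law: Kᵢ = Pᵢˢᵃᵗ/P = Pᵢˢᵃᵗ/86.6.
  K_A = 292.2/86.6 = 3.374134, K_B = 78.4/86.6 = 0.905312, K_C = 54.6/86.6 = 0.630485, K_D = 40.2/86.6 = 0.464203
Iterate (Newton) starting at ψ = 0.68:
  ψ = 0.6800: g = -0.02335, g' = -0.3534 → ψ = 0.6139
  ψ = 0.6139: g = 0.00054, g' = -0.3709 → ψ = 0.6154
Converged at ψ = 0.6154.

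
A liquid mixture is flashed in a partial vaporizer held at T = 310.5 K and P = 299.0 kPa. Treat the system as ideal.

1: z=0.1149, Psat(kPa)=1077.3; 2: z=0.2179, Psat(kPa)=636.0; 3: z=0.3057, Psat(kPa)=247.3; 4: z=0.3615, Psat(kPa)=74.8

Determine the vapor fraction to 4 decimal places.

ψ = 0.2294

Raoult's law: Kᵢ = Pᵢˢᵃᵗ/P = Pᵢˢᵃᵗ/299.0.
  K_1 = 1077.3/299.0 = 3.603010, K_2 = 636.0/299.0 = 2.127090, K_3 = 247.3/299.0 = 0.827090, K_4 = 74.8/299.0 = 0.250167
Let ψ = V/F and solve Σ zᵢ(Kᵢ−1)/(1+ψ(Kᵢ−1)) = 0.
g(0) = ΣzᵢKᵢ − 1 = 0.2208 and g(1) = 1 − Σzᵢ/Kᵢ = -0.9490, so a root lies in (0, 1).
Newton–Raphson from ψ = 0.46:
  ψ = 0.4600: g = -0.17337, g' = -0.7657 → ψ = 0.2336
  ψ = 0.2336: g = -0.00330, g' = -0.7832 → ψ = 0.2294
Converged at ψ = 0.2294.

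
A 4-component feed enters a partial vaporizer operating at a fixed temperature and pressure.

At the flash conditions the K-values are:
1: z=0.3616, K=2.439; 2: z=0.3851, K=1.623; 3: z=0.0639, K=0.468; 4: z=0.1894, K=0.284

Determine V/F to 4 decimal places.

Material balance + equilibrium reduce to Σ zᵢ(Kᵢ−1)/(1+V/F(Kᵢ−1)) = 0.
Check two-phase: ΣzᵢKᵢ = 1.5907 > 1 and Σzᵢ/Kᵢ = 1.1890 > 1, so g(0) = 0.5907 > 0 and g(1) = -0.1890 < 0.
Newton–Raphson from V/F = 0.5:
  V/F = 0.5000: g = 0.22800, g' = -0.6093 → V/F = 0.8742
  V/F = 0.8742: g = -0.04031, g' = -0.9666 → V/F = 0.8325
  V/F = 0.8325: g = -0.00203, g' = -0.8732 → V/F = 0.8302
Converged at V/F = 0.8302.

V/F = 0.8302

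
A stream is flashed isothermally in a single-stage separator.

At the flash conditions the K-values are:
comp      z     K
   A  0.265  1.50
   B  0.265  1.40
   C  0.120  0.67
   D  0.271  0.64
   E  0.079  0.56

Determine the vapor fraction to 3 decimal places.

ψ = 0.400

Material balance + equilibrium reduce to Σ zᵢ(Kᵢ−1)/(1+ψ(Kᵢ−1)) = 0.
g(0) = ΣzᵢKᵢ − 1 = 0.067 and g(1) = 1 − Σzᵢ/Kᵢ = -0.110, so a root lies in (0, 1).
Newton iteration, ψ⁰ = 0.5:
  ψ = 0.500: g = -0.0166, g' = -0.168 → ψ = 0.401
  ψ = 0.401: g = -0.0001, g' = -0.165 → ψ = 0.400
Converged at ψ = 0.400.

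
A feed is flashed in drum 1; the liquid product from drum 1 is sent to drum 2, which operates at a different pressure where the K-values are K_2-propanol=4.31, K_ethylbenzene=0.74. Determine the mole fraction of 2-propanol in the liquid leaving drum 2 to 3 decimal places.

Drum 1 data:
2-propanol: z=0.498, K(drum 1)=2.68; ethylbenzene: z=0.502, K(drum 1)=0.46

Drum 1:
Let ψ₁ = V/F and solve Σ zᵢ(Kᵢ−1)/(1+ψ₁(Kᵢ−1)) = 0.
Feasibility: ΣzᵢKᵢ = 1.566, Σzᵢ/Kᵢ = 1.277 — both > 1, two phases present.
Binary case is linear: z₁(K₁−1)(1+ψ₁(K₂−1)) + z₂(K₂−1)(1+ψ₁(K₁−1)) = 0
⇒ ψ₁ = [z₁(K₁−1)+z₂(K₂−1)] / [−(K₁−1)(K₂−1)] = 0.5656/0.9072 = 0.623
Drum-1 compositions:
  2-propanol: x = 0.243, y = 0.652
  ethylbenzene: x = 0.757, y = 0.348
Drum-2 feed = drum-1 liquid: z₂ = (0.2432, 0.7568).
Drum 2:
Binary case is linear: z₁(K₁−1)(1+ψ₂(K₂−1)) + z₂(K₂−1)(1+ψ₂(K₁−1)) = 0
⇒ ψ₂ = [z₁(K₁−1)+z₂(K₂−1)] / [−(K₁−1)(K₂−1)] = 0.6084/0.8606 = 0.707
  2-propanol: x = 0.073, y = 0.314
  ethylbenzene: x = 0.927, y = 0.686

x_2-propanol (drum 2) = 0.073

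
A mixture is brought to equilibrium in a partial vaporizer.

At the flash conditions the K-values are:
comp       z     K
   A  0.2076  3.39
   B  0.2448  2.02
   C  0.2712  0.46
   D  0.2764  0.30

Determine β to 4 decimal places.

β = 0.3706

Newton–Raphson from β = 0.5:
  β = 0.5000: g = -0.10687, g' = -0.8268 → β = 0.3707
  β = 0.3707: g = -0.00014, g' = -0.8381 → β = 0.3706
Converged at β = 0.3706.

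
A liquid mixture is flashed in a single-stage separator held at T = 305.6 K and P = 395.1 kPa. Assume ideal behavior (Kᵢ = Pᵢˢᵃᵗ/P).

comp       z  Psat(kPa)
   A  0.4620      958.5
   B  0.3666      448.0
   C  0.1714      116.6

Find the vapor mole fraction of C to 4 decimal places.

y_C = 0.1390

Raoult's law: Kᵢ = Pᵢˢᵃᵗ/P = Pᵢˢᵃᵗ/395.1.
  K_A = 958.5/395.1 = 2.425968, K_B = 448.0/395.1 = 1.133890, K_C = 116.6/395.1 = 0.295115
Material balance + equilibrium reduce to Σ zᵢ(Kᵢ−1)/(1+ψ(Kᵢ−1)) = 0.
Feasibility: ΣzᵢKᵢ = 1.5871, Σzᵢ/Kᵢ = 1.0945 — both > 1, two phases present.
Iterate (Newton) starting at ψ = 0.5:
  ψ = 0.5000: g = 0.24402, g' = -0.5290 → ψ = 0.9613
  ψ = 0.9613: g = -0.05336, g' = -0.9916 → ψ = 0.9075
  ψ = 0.9075: g = -0.00434, g' = -0.8396 → ψ = 0.9023
Converged at ψ = 0.9023.
Compositions from xᵢ = zᵢ/(1+ψ(Kᵢ−1)), yᵢ = Kᵢxᵢ:
  A: x = 0.2020, y = 0.4902
  B: x = 0.3271, y = 0.3709
  C: x = 0.4709, y = 0.1390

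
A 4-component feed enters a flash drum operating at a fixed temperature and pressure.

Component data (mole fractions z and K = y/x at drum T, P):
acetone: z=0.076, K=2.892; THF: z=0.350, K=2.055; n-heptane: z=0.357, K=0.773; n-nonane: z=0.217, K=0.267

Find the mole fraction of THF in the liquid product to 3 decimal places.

Rachford–Rice: g(β) = Σ zᵢ(Kᵢ−1)/(1+β(Kᵢ−1)) = 0.
g(0) = ΣzᵢKᵢ − 1 = 0.273 and g(1) = 1 − Σzᵢ/Kᵢ = -0.471, so a root lies in (0, 1).
Newton–Raphson from β = 0.69:
  β = 0.690: g = -0.1419, g' = -0.685 → β = 0.483
  β = 0.483: g = -0.0174, g' = -0.548 → β = 0.451
Converged at β = 0.451.
Compositions from xᵢ = zᵢ/(1+β(Kᵢ−1)), yᵢ = Kᵢxᵢ:
  acetone: x = 0.041, y = 0.119
  THF: x = 0.237, y = 0.487
  n-heptane: x = 0.398, y = 0.307
  n-nonane: x = 0.324, y = 0.087

x_THF = 0.237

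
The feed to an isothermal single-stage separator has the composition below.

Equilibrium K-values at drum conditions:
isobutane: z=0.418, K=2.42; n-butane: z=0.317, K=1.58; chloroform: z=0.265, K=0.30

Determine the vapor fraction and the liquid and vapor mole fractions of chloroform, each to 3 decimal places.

Newton–Raphson from ψ = 0.36:
  ψ = 0.360: g = 0.2969, g' = -0.674 → ψ = 0.800
  ψ = 0.800: g = -0.0185, g' = -0.906 → ψ = 0.780
Converged at ψ = 0.780.
Compositions from xᵢ = zᵢ/(1+ψ(Kᵢ−1)), yᵢ = Kᵢxᵢ:
  isobutane: x = 0.198, y = 0.480
  n-butane: x = 0.218, y = 0.345
  chloroform: x = 0.583, y = 0.175

ψ = 0.780, x_chloroform = 0.583, y_chloroform = 0.175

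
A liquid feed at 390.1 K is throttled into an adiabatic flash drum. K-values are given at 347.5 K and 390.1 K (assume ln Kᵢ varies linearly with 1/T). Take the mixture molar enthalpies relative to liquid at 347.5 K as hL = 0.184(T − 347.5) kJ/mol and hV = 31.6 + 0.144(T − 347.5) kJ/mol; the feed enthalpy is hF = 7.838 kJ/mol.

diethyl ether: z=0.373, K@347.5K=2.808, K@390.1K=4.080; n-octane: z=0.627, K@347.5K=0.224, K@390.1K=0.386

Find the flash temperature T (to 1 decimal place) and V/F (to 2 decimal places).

T = 356.7 K, V/F = 0.20

Adiabatic flash: solve Rachford–Rice at each trial T, then check hF = ψ·hV(T) + (1−ψ)·hL(T).
  T = 347.5 K: K = (2.808, 0.224), RR gives ψ = 0.134, H_out = 4.231 kJ/mol
  T = 390.1 K: K = (4.080, 0.386), RR gives ψ = 0.404, H_out = 19.914 kJ/mol
  T = 368.8 K: K = (3.421, 0.299), RR gives ψ = 0.273, H_out = 12.312 kJ/mol
  T = 358.1 K: K = (3.107, 0.260), RR gives ψ = 0.206, H_out = 8.380 kJ/mol
  T = 352.8 K: K = (2.956, 0.241), RR gives ψ = 0.171, H_out = 6.348 kJ/mol
  T = 355.5 K: K = (3.033, 0.251), RR gives ψ = 0.189, H_out = 7.392 kJ/mol
  T = 356.8 K: K = (3.070, 0.255), RR gives ψ = 0.198, H_out = 7.888 kJ/mol
Linear interpolation between T = 355.5 (H_out = 7.392) and T = 356.8 (H_out = 7.888) on hF = 7.838 gives T ≈ 356.7 K, at which ψ = 0.20.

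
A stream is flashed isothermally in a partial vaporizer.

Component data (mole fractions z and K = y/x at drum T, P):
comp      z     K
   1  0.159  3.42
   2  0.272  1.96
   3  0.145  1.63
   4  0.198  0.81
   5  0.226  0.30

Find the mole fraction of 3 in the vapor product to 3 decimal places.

Let ψ = V/F and solve Σ zᵢ(Kᵢ−1)/(1+ψ(Kᵢ−1)) = 0.
Feasibility: ΣzᵢKᵢ = 1.541, Σzᵢ/Kᵢ = 1.272 — both > 1, two phases present.
Newton iteration, ψ⁰ = 0.5:
  ψ = 0.500: g = 0.1351, g' = -0.609 → ψ = 0.722
  ψ = 0.722: g = -0.0062, g' = -0.700 → ψ = 0.713
Converged at ψ = 0.713.
Compositions from xᵢ = zᵢ/(1+ψ(Kᵢ−1)), yᵢ = Kᵢxᵢ:
  1: x = 0.058, y = 0.200
  2: x = 0.161, y = 0.317
  3: x = 0.100, y = 0.163
  4: x = 0.229, y = 0.186
  5: x = 0.451, y = 0.135

y_3 = 0.163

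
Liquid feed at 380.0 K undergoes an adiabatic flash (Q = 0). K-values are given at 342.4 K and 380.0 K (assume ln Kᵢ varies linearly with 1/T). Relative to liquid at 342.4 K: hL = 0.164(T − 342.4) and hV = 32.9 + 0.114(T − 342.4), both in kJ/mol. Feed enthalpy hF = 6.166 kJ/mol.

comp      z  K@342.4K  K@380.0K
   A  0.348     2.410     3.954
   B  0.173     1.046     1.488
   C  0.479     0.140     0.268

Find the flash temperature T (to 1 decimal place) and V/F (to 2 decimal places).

T = 348.3 K, V/F = 0.16

Adiabatic flash: solve Rachford–Rice at each trial T, then check hF = ψ·hV(T) + (1−ψ)·hL(T).
  T = 342.4 K: K = (2.410, 1.046, 0.140), RR gives ψ = 0.087, H_out = 2.853 kJ/mol
  T = 380.0 K: K = (3.954, 1.488, 0.268), RR gives ψ = 0.439, H_out = 19.796 kJ/mol
  T = 361.2 K: K = (3.127, 1.259, 0.197), RR gives ψ = 0.288, H_out = 12.298 kJ/mol
  T = 351.8 K: K = (2.755, 1.150, 0.167), RR gives ψ = 0.199, H_out = 7.979 kJ/mol
  T = 347.1 K: K = (2.579, 1.098, 0.153), RR gives ψ = 0.146, H_out = 5.548 kJ/mol
  T = 349.5 K: K = (2.668, 1.124, 0.160), RR gives ψ = 0.174, H_out = 6.817 kJ/mol
Linear interpolation between T = 347.1 (H_out = 5.548) and T = 349.5 (H_out = 6.817) on hF = 6.166 gives T ≈ 348.3 K, at which ψ = 0.16.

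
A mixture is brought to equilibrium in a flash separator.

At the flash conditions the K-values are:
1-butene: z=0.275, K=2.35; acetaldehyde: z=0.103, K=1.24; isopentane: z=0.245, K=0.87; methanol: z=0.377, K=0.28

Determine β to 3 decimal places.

Rachford–Rice: g(β) = Σ zᵢ(Kᵢ−1)/(1+β(Kᵢ−1)) = 0.
Check two-phase: ΣzᵢKᵢ = 1.093 > 1 and Σzᵢ/Kᵢ = 1.828 > 1, so g(0) = 0.093 > 0 and g(1) = -0.828 < 0.
Newton iteration, β⁰ = 0.53:
  β = 0.530: g = -0.2348, g' = -0.691 → β = 0.190
  β = 0.190: g = -0.0281, g' = -0.589 → β = 0.142
  β = 0.142: g = 0.0003, g' = -0.605 → β = 0.143
Converged at β = 0.143.

β = 0.143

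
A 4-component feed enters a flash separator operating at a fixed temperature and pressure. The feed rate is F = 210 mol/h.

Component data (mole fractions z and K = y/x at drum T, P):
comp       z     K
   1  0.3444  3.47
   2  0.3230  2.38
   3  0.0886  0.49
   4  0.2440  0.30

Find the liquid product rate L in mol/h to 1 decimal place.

L = 35.6 mol/h

Newton iteration, ψ⁰ = 0.5:
  ψ = 0.5000: g = 0.32094, g' = -0.9605 → ψ = 0.8341
  ψ = 0.8341: g = -0.00394, g' = -1.1176 → ψ = 0.8306
Converged at ψ = 0.8306.
Then V = ψ·F = 0.8306·210 = 174.4 mol/h and L = F − V = 35.6 mol/h.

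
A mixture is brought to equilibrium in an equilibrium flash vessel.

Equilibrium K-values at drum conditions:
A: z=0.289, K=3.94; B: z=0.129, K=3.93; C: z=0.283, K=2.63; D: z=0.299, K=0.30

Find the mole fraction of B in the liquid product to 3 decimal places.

Material balance + equilibrium reduce to Σ zᵢ(Kᵢ−1)/(1+ψ(Kᵢ−1)) = 0.
g(0) = ΣzᵢKᵢ − 1 = 1.480 and g(1) = 1 − Σzᵢ/Kᵢ = -0.210, so a root lies in (0, 1).
Newton–Raphson from ψ = 0.5:
  ψ = 0.500: g = 0.4295, g' = -1.167 → ψ = 0.868
  ψ = 0.868: g = 0.0034, g' = -1.367 → ψ = 0.871
Converged at ψ = 0.871.
Compositions from xᵢ = zᵢ/(1+ψ(Kᵢ−1)), yᵢ = Kᵢxᵢ:
  A: x = 0.081, y = 0.320
  B: x = 0.036, y = 0.143
  C: x = 0.117, y = 0.308
  D: x = 0.765, y = 0.230

x_B = 0.036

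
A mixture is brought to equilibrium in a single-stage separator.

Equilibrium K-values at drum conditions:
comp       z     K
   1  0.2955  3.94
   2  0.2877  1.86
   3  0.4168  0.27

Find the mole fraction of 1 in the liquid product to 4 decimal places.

Rachford–Rice: g(ψ) = Σ zᵢ(Kᵢ−1)/(1+ψ(Kᵢ−1)) = 0.
g(0) = ΣzᵢKᵢ − 1 = 0.8119 and g(1) = 1 − Σzᵢ/Kᵢ = -0.7734, so a root lies in (0, 1).
Newton–Raphson from ψ = 0.43:
  ψ = 0.4300: g = 0.12086, g' = -1.0835 → ψ = 0.5415
  ψ = 0.5415: g = 0.00077, g' = -1.0867 → ψ = 0.5423
Converged at ψ = 0.5423.
Compositions from xᵢ = zᵢ/(1+ψ(Kᵢ−1)), yᵢ = Kᵢxᵢ:
  1: x = 0.1139, y = 0.4488
  2: x = 0.1962, y = 0.3649
  3: x = 0.6899, y = 0.1863

x_1 = 0.1139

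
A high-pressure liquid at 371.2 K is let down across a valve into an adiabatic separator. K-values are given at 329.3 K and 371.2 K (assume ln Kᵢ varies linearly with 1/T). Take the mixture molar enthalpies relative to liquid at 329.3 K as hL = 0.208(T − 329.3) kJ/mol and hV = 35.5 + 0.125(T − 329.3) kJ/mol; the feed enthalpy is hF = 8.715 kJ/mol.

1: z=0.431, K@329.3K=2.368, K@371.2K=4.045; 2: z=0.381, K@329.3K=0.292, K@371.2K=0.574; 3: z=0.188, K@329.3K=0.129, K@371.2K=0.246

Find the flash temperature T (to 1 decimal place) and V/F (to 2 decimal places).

T = 334.7 K, V/F = 0.22

Adiabatic flash: solve Rachford–Rice at each trial T, then check hF = ψ·hV(T) + (1−ψ)·hL(T).
  T = 329.3 K: K = (2.368, 0.292, 0.129), RR gives ψ = 0.149, H_out = 5.291 kJ/mol
  T = 371.2 K: K = (4.045, 0.574, 0.246), RR gives ψ = 0.587, H_out = 27.515 kJ/mol
  T = 350.2 K: K = (3.143, 0.417, 0.181), RR gives ψ = 0.381, H_out = 17.198 kJ/mol
  T = 339.8 K: K = (2.742, 0.351, 0.154), RR gives ψ = 0.275, H_out = 11.691 kJ/mol
  T = 334.6 K: K = (2.553, 0.321, 0.141), RR gives ψ = 0.216, H_out = 8.669 kJ/mol
  T = 337.2 K: K = (2.646, 0.336, 0.147), RR gives ψ = 0.246, H_out = 10.210 kJ/mol
  T = 335.9 K: K = (2.599, 0.328, 0.144), RR gives ψ = 0.231, H_out = 9.447 kJ/mol
Linear interpolation between T = 334.6 (H_out = 8.669) and T = 335.9 (H_out = 9.447) on hF = 8.715 gives T ≈ 334.7 K, at which ψ = 0.22.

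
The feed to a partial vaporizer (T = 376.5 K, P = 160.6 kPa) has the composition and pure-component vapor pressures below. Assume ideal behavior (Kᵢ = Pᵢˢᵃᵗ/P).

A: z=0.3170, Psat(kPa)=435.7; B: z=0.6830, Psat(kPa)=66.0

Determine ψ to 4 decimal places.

Raoult's law: Kᵢ = Pᵢˢᵃᵗ/P = Pᵢˢᵃᵗ/160.6.
  K_A = 435.7/160.6 = 2.712951, K_B = 66.0/160.6 = 0.410959
Iterate (Newton) starting at ψ = 0.32:
  ψ = 0.3200: g = -0.14502, g' = -0.7479 → ψ = 0.1261
  ψ = 0.1261: g = 0.01194, g' = -0.9056 → ψ = 0.1393
  ψ = 0.1393: g = 0.00012, g' = -0.8875 → ψ = 0.1394
Converged at ψ = 0.1394.

ψ = 0.1394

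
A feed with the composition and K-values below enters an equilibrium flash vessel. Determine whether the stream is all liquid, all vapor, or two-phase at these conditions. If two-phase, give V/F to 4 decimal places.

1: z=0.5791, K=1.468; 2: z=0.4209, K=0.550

two-phase, V/F = 0.3875

ΣzᵢKᵢ = 1.0816; Σzᵢ/Kᵢ = 1.1598.
Both exceed 1, so a two-phase solution exists.
Material balance + equilibrium reduce to Σ zᵢ(Kᵢ−1)/(1+ψ(Kᵢ−1)) = 0.
Binary case is linear: z₁(K₁−1)(1+ψ(K₂−1)) + z₂(K₂−1)(1+ψ(K₁−1)) = 0
⇒ ψ = [z₁(K₁−1)+z₂(K₂−1)] / [−(K₁−1)(K₂−1)] = 0.08161/0.21060 = 0.3875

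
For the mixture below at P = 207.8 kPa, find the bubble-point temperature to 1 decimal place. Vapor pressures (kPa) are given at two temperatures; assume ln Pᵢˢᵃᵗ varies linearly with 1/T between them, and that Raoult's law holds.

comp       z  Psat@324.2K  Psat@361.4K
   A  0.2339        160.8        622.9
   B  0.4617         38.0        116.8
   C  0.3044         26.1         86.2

T = 358.7 K

Bubble-point temperature: ΣzᵢPᵢˢᵃᵗ(T) = P. Interpolate ln Pᵢˢᵃᵗ = aᵢ + bᵢ/T.
  T = 324.2 K: ΣzᵢPᵢˢᵃᵗ = 63.10 kPa
  T = 361.4 K: ΣzᵢPᵢˢᵃᵗ = 225.86 kPa
  T = 342.8 K: ΣzᵢPᵢˢᵃᵗ = 123.42 kPa
  T = 352.1 K: ΣzᵢPᵢˢᵃᵗ = 168.25 kPa
  T = 356.8 K: ΣzᵢPᵢˢᵃᵗ = 195.61 kPa
  T = 359.1 K: ΣzᵢPᵢˢᵃᵗ = 210.29 kPa
Interpolating between 356.8 K and 359.1 K gives T ≈ 358.7 K.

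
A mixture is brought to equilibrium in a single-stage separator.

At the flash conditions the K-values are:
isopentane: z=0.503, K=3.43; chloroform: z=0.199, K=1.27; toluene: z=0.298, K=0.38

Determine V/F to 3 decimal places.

V/F = 0.910

Material balance + equilibrium reduce to Σ zᵢ(Kᵢ−1)/(1+V/F(Kᵢ−1)) = 0.
Feasibility: ΣzᵢKᵢ = 2.091, Σzᵢ/Kᵢ = 1.088 — both > 1, two phases present.
Iterate (Newton) starting at V/F = 0.56:
  V/F = 0.560: g = 0.2814, g' = -0.813 → V/F = 0.906
  V/F = 0.906: g = 0.0032, g' = -0.896 → V/F = 0.910
Converged at V/F = 0.910.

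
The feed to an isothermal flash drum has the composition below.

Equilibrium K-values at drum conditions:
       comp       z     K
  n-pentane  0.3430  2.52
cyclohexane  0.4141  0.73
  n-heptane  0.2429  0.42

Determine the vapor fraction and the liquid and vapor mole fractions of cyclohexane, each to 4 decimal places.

Newton–Raphson from ψ = 0.5:
  ψ = 0.5000: g = -0.03145, g' = -0.4583 → ψ = 0.4314
  ψ = 0.4314: g = 0.00046, g' = -0.4731 → ψ = 0.4323
Converged at ψ = 0.4323.
Compositions from xᵢ = zᵢ/(1+ψ(Kᵢ−1)), yᵢ = Kᵢxᵢ:
  n-pentane: x = 0.2070, y = 0.5216
  cyclohexane: x = 0.4688, y = 0.3422
  n-heptane: x = 0.3242, y = 0.1362

ψ = 0.4323, x_cyclohexane = 0.4688, y_cyclohexane = 0.3422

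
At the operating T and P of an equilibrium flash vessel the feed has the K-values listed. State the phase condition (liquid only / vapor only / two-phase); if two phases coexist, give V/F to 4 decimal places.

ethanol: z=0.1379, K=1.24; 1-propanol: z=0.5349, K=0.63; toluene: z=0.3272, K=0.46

ΣzᵢKᵢ = 0.6585; Σzᵢ/Kᵢ = 1.6716.
Since ΣzᵢKᵢ < 1 the mixture is below its bubble point — single liquid phase.

liquid only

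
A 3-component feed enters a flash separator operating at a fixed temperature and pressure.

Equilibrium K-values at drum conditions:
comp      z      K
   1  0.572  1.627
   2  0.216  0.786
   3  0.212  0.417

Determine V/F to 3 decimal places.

Rachford–Rice: g(V/F) = Σ zᵢ(Kᵢ−1)/(1+V/F(Kᵢ−1)) = 0.
Feasibility: ΣzᵢKᵢ = 1.189, Σzᵢ/Kᵢ = 1.135 — both > 1, two phases present.
Iterate (Newton) starting at V/F = 0.4:
  V/F = 0.400: g = 0.0750, g' = -0.278 → V/F = 0.670
  V/F = 0.670: g = -0.0041, g' = -0.319 → V/F = 0.657
Converged at V/F = 0.657.

V/F = 0.657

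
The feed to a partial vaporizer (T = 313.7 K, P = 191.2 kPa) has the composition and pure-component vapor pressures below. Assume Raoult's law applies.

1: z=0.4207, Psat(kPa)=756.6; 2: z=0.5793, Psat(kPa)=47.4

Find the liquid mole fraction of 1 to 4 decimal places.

x_1 = 0.2028

Raoult's law: Kᵢ = Pᵢˢᵃᵗ/P = Pᵢˢᵃᵗ/191.2.
  K_1 = 756.6/191.2 = 3.957113, K_2 = 47.4/191.2 = 0.247908
Rachford–Rice: g(β) = Σ zᵢ(Kᵢ−1)/(1+β(Kᵢ−1)) = 0.
Feasibility: ΣzᵢKᵢ = 1.8084, Σzᵢ/Kᵢ = 2.4431 — both > 1, two phases present.
Binary case is linear: z₁(K₁−1)(1+β(K₂−1)) + z₂(K₂−1)(1+β(K₁−1)) = 0
⇒ β = [z₁(K₁−1)+z₂(K₂−1)] / [−(K₁−1)(K₂−1)] = 0.80837/2.22402 = 0.3635
Compositions from xᵢ = zᵢ/(1+β(Kᵢ−1)), yᵢ = Kᵢxᵢ:
  1: x = 0.2028, y = 0.8024
  2: x = 0.7972, y = 0.1976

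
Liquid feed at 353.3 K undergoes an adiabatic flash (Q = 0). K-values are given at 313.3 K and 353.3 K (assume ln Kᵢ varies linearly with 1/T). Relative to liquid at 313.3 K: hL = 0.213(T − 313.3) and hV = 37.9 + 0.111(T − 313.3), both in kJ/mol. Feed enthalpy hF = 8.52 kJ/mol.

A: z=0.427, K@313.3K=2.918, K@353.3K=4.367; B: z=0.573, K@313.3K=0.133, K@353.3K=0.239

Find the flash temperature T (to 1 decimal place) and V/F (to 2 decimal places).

Adiabatic flash: solve Rachford–Rice at each trial T, then check hF = ψ·hV(T) + (1−ψ)·hL(T).
  T = 313.3 K: K = (2.918, 0.133), RR gives ψ = 0.194, H_out = 7.343 kJ/mol
  T = 353.3 K: K = (4.367, 0.239), RR gives ψ = 0.391, H_out = 21.741 kJ/mol
  T = 333.3 K: K = (3.613, 0.181), RR gives ψ = 0.302, H_out = 15.103 kJ/mol
  T = 323.3 K: K = (3.258, 0.156), RR gives ψ = 0.252, H_out = 11.431 kJ/mol
  T = 318.3 K: K = (3.086, 0.144), RR gives ψ = 0.224, H_out = 9.451 kJ/mol
  T = 315.8 K: K = (3.001, 0.139), RR gives ψ = 0.209, H_out = 8.415 kJ/mol
  T = 317.1 K: K = (3.045, 0.142), RR gives ψ = 0.217, H_out = 8.958 kJ/mol
  T = 316.5 K: K = (3.025, 0.140), RR gives ψ = 0.214, H_out = 8.708 kJ/mol
  T = 316.1 K: K = (3.012, 0.139), RR gives ψ = 0.211, H_out = 8.541 kJ/mol
  T = 316.0 K: K = (3.008, 0.139), RR gives ψ = 0.211, H_out = 8.499 kJ/mol
Continuing to bisect between 316.0 K and 316.1 K converges to T = 316.0 K, at which ψ = 0.21.

T = 316.0 K, V/F = 0.21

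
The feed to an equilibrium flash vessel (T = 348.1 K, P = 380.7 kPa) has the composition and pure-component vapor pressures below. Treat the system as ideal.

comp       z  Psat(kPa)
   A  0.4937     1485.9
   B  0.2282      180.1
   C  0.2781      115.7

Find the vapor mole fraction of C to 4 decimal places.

y_C = 0.1475

Raoult's law: Kᵢ = Pᵢˢᵃᵗ/P = Pᵢˢᵃᵗ/380.7.
  K_A = 1485.9/380.7 = 3.903073, K_B = 180.1/380.7 = 0.473076, K_C = 115.7/380.7 = 0.303914
Newton iteration, β⁰ = 0.37:
  β = 0.3700: g = 0.28091, g' = -1.3094 → β = 0.5845
  β = 0.5845: g = 0.03129, g' = -1.0874 → β = 0.6133
Converged at β = 0.6133.
Compositions from xᵢ = zᵢ/(1+β(Kᵢ−1)), yᵢ = Kᵢxᵢ:
  A: x = 0.1776, y = 0.6930
  B: x = 0.3372, y = 0.1595
  C: x = 0.4853, y = 0.1475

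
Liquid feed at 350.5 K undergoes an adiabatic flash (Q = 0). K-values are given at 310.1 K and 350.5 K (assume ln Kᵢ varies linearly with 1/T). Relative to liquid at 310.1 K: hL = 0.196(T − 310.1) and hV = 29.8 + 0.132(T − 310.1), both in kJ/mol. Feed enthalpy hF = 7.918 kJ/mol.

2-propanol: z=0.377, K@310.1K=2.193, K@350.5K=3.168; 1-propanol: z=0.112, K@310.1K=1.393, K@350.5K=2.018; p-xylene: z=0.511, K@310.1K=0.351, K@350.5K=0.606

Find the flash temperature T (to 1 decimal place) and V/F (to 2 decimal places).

Adiabatic flash: solve Rachford–Rice at each trial T, then check hF = ψ·hV(T) + (1−ψ)·hL(T).
  T = 310.1 K: K = (2.193, 1.393, 0.351), RR gives ψ = 0.235, H_out = 7.015 kJ/mol
  T = 350.5 K: K = (3.168, 2.018, 0.606), RR gives ψ = 0.958, H_out = 33.987 kJ/mol
  T = 330.3 K: K = (2.666, 1.696, 0.469), RR gives ψ = 0.551, H_out = 19.674 kJ/mol
  T = 320.2 K: K = (2.425, 1.542, 0.408), RR gives ψ = 0.393, H_out = 13.429 kJ/mol
  T = 315.1 K: K = (2.307, 1.466, 0.378), RR gives ψ = 0.314, H_out = 10.246 kJ/mol
  T = 312.6 K: K = (2.250, 1.429, 0.365), RR gives ψ = 0.275, H_out = 8.649 kJ/mol
  T = 311.4 K: K = (2.222, 1.412, 0.358), RR gives ψ = 0.256, H_out = 7.870 kJ/mol
Linear interpolation between T = 311.4 (H_out = 7.870) and T = 312.6 (H_out = 8.649) on hF = 7.918 gives T ≈ 311.5 K, at which ψ = 0.26.

T = 311.5 K, V/F = 0.26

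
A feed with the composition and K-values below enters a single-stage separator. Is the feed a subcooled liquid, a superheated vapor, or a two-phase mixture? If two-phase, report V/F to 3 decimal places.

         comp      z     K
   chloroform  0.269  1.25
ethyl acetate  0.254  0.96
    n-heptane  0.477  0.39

subcooled liquid

ΣzᵢKᵢ = 0.766; Σzᵢ/Kᵢ = 1.703.
Since ΣzᵢKᵢ < 1 the mixture is below its bubble point — single liquid phase.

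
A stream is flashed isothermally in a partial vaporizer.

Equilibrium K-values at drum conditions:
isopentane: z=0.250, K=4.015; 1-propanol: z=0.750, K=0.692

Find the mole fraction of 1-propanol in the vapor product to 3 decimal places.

y_1-propanol = 0.628

Material balance + equilibrium reduce to Σ zᵢ(Kᵢ−1)/(1+V/F(Kᵢ−1)) = 0.
Check two-phase: ΣzᵢKᵢ = 1.523 > 1 and Σzᵢ/Kᵢ = 1.146 > 1, so g(0) = 0.523 > 0 and g(1) = -0.146 < 0.
Binary case is linear: z₁(K₁−1)(1+V/F(K₂−1)) + z₂(K₂−1)(1+V/F(K₁−1)) = 0
⇒ V/F = [z₁(K₁−1)+z₂(K₂−1)] / [−(K₁−1)(K₂−1)] = 0.5227/0.9286 = 0.563
Compositions from xᵢ = zᵢ/(1+V/F(Kᵢ−1)), yᵢ = Kᵢxᵢ:
  isopentane: x = 0.093, y = 0.372
  1-propanol: x = 0.907, y = 0.628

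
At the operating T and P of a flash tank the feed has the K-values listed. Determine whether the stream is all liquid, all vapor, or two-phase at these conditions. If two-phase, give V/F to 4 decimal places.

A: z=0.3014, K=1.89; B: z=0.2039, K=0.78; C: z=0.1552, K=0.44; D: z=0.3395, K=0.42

all liquid

ΣzᵢKᵢ = 0.9396; Σzᵢ/Kᵢ = 1.5819.
Since ΣzᵢKᵢ < 1 the mixture is below its bubble point — single liquid phase.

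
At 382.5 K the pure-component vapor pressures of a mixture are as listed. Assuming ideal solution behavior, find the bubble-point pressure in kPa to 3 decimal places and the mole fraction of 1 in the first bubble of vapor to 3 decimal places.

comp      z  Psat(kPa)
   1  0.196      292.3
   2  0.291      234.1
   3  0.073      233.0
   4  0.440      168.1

At the bubble point ψ → 0, so ΣzᵢKᵢ = 1 with Kᵢ = Pᵢˢᵃᵗ/P ⇒ P = ΣzᵢPᵢˢᵃᵗ.
P = 0.196·292.3 + 0.291·234.1 + 0.073·233.0 + 0.440·168.1 = 216.387 kPa
yᵢ = zᵢPᵢˢᵃᵗ/P ⇒ y_1 = 0.196·292.3/216.387 = 0.265

Pbub = 216.387 kPa, y_1 = 0.265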